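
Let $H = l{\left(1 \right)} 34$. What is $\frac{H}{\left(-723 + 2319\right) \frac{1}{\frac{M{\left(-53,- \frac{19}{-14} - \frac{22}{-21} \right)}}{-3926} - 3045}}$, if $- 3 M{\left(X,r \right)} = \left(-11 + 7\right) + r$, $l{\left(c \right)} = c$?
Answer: $- \frac{25606904279}{394751448} \approx -64.868$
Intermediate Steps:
$M{\left(X,r \right)} = \frac{4}{3} - \frac{r}{3}$ ($M{\left(X,r \right)} = - \frac{\left(-11 + 7\right) + r}{3} = - \frac{-4 + r}{3} = \frac{4}{3} - \frac{r}{3}$)
$H = 34$ ($H = 1 \cdot 34 = 34$)
$\frac{H}{\left(-723 + 2319\right) \frac{1}{\frac{M{\left(-53,- \frac{19}{-14} - \frac{22}{-21} \right)}}{-3926} - 3045}} = \frac{34}{\left(-723 + 2319\right) \frac{1}{\frac{\frac{4}{3} - \frac{- \frac{19}{-14} - \frac{22}{-21}}{3}}{-3926} - 3045}} = \frac{34}{1596 \frac{1}{\left(\frac{4}{3} - \frac{\left(-19\right) \left(- \frac{1}{14}\right) - - \frac{22}{21}}{3}\right) \left(- \frac{1}{3926}\right) - 3045}} = \frac{34}{1596 \frac{1}{\left(\frac{4}{3} - \frac{\frac{19}{14} + \frac{22}{21}}{3}\right) \left(- \frac{1}{3926}\right) - 3045}} = \frac{34}{1596 \frac{1}{\left(\frac{4}{3} - \frac{101}{126}\right) \left(- \frac{1}{3926}\right) - 3045}} = \frac{34}{1596 \frac{1}{\frac{67}{126} \left(- \frac{1}{3926}\right) - 3045}} = \frac{34}{1596 \frac{1}{- \frac{67}{494676} - 3045}} = \frac{34}{1596 \frac{1}{- \frac{1506288487}{494676}}} = \frac{34}{1596 \left(- \frac{494676}{1506288487}\right)} = \frac{34}{- \frac{789502896}{1506288487}} = 34 \left(- \frac{1506288487}{789502896}\right) = - \frac{25606904279}{394751448}$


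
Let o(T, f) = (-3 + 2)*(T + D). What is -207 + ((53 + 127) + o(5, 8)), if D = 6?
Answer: -38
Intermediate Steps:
o(T, f) = -6 - T (o(T, f) = (-3 + 2)*(T + 6) = -(6 + T) = -6 - T)
-207 + ((53 + 127) + o(5, 8)) = -207 + ((53 + 127) + (-6 - 1*5)) = -207 + (180 + (-6 - 5)) = -207 + (180 - 11) = -207 + 169 = -38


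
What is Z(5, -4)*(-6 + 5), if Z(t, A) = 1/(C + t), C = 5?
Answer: -⅒ ≈ -0.10000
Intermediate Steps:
Z(t, A) = 1/(5 + t)
Z(5, -4)*(-6 + 5) = (-6 + 5)/(5 + 5) = -1/10 = (⅒)*(-1) = -⅒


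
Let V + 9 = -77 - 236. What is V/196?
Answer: -23/14 ≈ -1.6429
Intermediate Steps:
V = -322 (V = -9 + (-77 - 236) = -9 - 313 = -322)
V/196 = -322/196 = -322*1/196 = -23/14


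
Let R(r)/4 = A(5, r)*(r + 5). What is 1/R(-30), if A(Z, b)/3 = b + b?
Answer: 1/18000 ≈ 5.5556e-5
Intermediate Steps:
A(Z, b) = 6*b (A(Z, b) = 3*(b + b) = 3*(2*b) = 6*b)
R(r) = 24*r*(5 + r) (R(r) = 4*((6*r)*(r + 5)) = 4*((6*r)*(5 + r)) = 4*(6*r*(5 + r)) = 24*r*(5 + r))
1/R(-30) = 1/(24*(-30)*(5 - 30)) = 1/(24*(-30)*(-25)) = 1/18000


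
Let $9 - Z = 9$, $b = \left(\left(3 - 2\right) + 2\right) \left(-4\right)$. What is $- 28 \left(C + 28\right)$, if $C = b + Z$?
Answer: $-448$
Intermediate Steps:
$b = -12$ ($b = \left(\left(3 - 2\right) + 2\right) \left(-4\right) = \left(1 + 2\right) \left(-4\right) = 3 \left(-4\right) = -12$)
$Z = 0$ ($Z = 9 - 9 = 0$)
$C = -12$ ($C = -12 + 0 = -12$)
$- 28 \left(C + 28\right) = - 28 \left(-12 + 28\right) = \left(-28\right) 16 = -448$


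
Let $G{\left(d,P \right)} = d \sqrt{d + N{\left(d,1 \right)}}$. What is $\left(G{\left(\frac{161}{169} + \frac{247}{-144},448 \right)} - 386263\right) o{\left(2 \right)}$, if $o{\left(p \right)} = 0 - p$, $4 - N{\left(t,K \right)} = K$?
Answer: $772526 + \frac{18559 \sqrt{54449}}{1898208} \approx 7.7253 \cdot 10^{5}$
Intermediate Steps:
$N{\left(t,K \right)} = 4 - K$
$o{\left(p \right)} = - p$
$G{\left(d,P \right)} = d \sqrt{3 + d}$ ($G{\left(d,P \right)} = d \sqrt{d + \left(4 - 1\right)} = d \sqrt{d + 3} = d \sqrt{3 + d}$)
$\left(G{\left(\frac{161}{169} + \frac{247}{-144},448 \right)} - 386263\right) o{\left(2 \right)} = \left(\left(\frac{161}{169} + \frac{247}{-144}\right) \sqrt{3 + \left(\frac{161}{169} + \frac{247}{-144}\right)} - 386263\right) \left(\left(-1\right) 2\right) = \left(\left(161 \cdot \frac{1}{169} + 247 \left(- \frac{1}{144}\right)\right) \sqrt{3 + \left(161 \cdot \frac{1}{169} + 247 \left(- \frac{1}{144}\right)\right)} - 386263\right) \left(-2\right) = \left(\left(\frac{161}{169} - \frac{247}{144}\right) \sqrt{3 + \left(\frac{161}{169} - \frac{247}{144}\right)} - 386263\right) \left(-2\right) = \left(- \frac{18559 \sqrt{3 - \frac{18559}{24336}}}{24336} - 386263\right) \left(-2\right) = \left(- \frac{18559 \sqrt{\frac{54449}{24336}}}{24336} - 386263\right) \left(-2\right) = \left(- \frac{18559 \frac{\sqrt{54449}}{156}}{24336} - 386263\right) \left(-2\right) = \left(- \frac{18559 \sqrt{54449}}{3796416} - 386263\right) \left(-2\right) = \left(-386263 - \frac{18559 \sqrt{54449}}{3796416}\right) \left(-2\right) = 772526 + \frac{18559 \sqrt{54449}}{1898208}$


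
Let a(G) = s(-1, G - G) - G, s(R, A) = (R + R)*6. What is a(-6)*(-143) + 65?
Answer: 923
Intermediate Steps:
s(R, A) = 12*R (s(R, A) = (2*R)*6 = 12*R)
a(G) = -12 - G (a(G) = 12*(-1) - G = -12 - G)
a(-6)*(-143) + 65 = (-12 - 1*(-6))*(-143) + 65 = (-12 + 6)*(-143) + 65 = -6*(-143) + 65 = 858 + 65 = 923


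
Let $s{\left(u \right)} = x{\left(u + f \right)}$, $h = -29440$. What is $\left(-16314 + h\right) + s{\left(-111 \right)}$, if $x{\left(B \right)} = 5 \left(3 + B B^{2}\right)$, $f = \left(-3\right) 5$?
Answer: $-10047619$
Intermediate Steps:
$f = -15$
$x{\left(B \right)} = 15 + 5 B^{3}$ ($x{\left(B \right)} = 5 \left(3 + B^{3}\right) = 15 + 5 B^{3}$)
$s{\left(u \right)} = 15 + 5 \left(-15 + u\right)^{3}$ ($s{\left(u \right)} = 15 + 5 \left(u - 15\right)^{3} = 15 + 5 \left(-15 + u\right)^{3}$)
$\left(-16314 + h\right) + s{\left(-111 \right)} = \left(-16314 - 29440\right) + \left(15 + 5 \left(-15 - 111\right)^{3}\right) = -45754 + \left(15 + 5 \left(-126\right)^{3}\right) = -45754 + \left(15 + 5 \left(-2000376\right)\right) = -45754 + \left(15 - 10001880\right) = -45754 - 10001865 = -10047619$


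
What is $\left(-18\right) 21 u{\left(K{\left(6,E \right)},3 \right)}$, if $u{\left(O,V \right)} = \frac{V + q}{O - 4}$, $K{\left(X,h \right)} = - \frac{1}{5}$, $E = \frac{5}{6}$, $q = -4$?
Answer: $-90$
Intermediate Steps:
$E = \frac{5}{6}$ ($E = 5 \cdot \frac{1}{6} = \frac{5}{6} \approx 0.83333$)
$K{\left(X,h \right)} = - \frac{1}{5}$ ($K{\left(X,h \right)} = \left(-1\right) \frac{1}{5} = - \frac{1}{5}$)
$u{\left(O,V \right)} = \frac{-4 + V}{-4 + O}$ ($u{\left(O,V \right)} = \frac{V - 4}{O - 4} = \frac{-4 + V}{-4 + O}$)
$\left(-18\right) 21 u{\left(K{\left(6,E \right)},3 \right)} = \left(-18\right) 21 \frac{-4 + 3}{-4 - \frac{1}{5}} = - 378 \frac{1}{- \frac{21}{5}} \left(-1\right) = - 378 \left(\left(- \frac{5}{21}\right) \left(-1\right)\right) = \left(-378\right) \frac{5}{21} = -90$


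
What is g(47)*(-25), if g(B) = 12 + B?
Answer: -1475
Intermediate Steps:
g(47)*(-25) = (12 + 47)*(-25) = 59*(-25) = -1475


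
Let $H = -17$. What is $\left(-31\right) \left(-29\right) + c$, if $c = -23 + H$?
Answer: $859$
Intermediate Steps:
$c = -40$ ($c = -23 - 17 = -40$)
$\left(-31\right) \left(-29\right) + c = \left(-31\right) \left(-29\right) - 40 = 899 - 40 = 859$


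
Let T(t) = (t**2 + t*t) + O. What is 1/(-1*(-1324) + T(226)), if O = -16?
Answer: 1/103460 ≈ 9.6656e-6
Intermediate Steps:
T(t) = -16 + 2*t**2 (T(t) = (t**2 + t*t) - 16 = (t**2 + t**2) - 16 = 2*t**2 - 16 = -16 + 2*t**2)
1/(-1*(-1324) + T(226)) = 1/(-1*(-1324) + (-16 + 2*226**2)) = 1/(1324 + (-16 + 2*51076)) = 1/(1324 + (-16 + 102152)) = 1/(1324 + 102136) = 1/103460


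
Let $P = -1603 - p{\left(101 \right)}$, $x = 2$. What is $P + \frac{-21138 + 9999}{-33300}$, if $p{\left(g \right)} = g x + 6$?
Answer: $- \frac{20098387}{11100} \approx -1810.7$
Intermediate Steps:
$p{\left(g \right)} = 6 + 2 g$ ($p{\left(g \right)} = g 2 + 6 = 2 g + 6 = 6 + 2 g$)
$P = -1811$ ($P = -1603 - \left(6 + 2 \cdot 101\right) = -1603 - \left(6 + 202\right) = -1603 - 208 = -1811$)
$P + \frac{-21138 + 9999}{-33300} = -1811 + \frac{-21138 + 9999}{-33300} = -1811 - - \frac{3713}{11100} = -1811 + \frac{3713}{11100} = - \frac{20098387}{11100}$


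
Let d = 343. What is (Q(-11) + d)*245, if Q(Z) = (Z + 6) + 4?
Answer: 83790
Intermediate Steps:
Q(Z) = 10 + Z (Q(Z) = (6 + Z) + 4 = 10 + Z)
(Q(-11) + d)*245 = ((10 - 11) + 343)*245 = (-1 + 343)*245 = 342*245 = 83790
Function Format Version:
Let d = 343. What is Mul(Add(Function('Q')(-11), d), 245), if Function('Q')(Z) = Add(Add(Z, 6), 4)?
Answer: 83790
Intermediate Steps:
Function('Q')(Z) = Add(10, Z) (Function('Q')(Z) = Add(Add(6, Z), 4) = Add(10, Z))
Mul(Add(Function('Q')(-11), d), 245) = Mul(Add(Add(10, -11), 343), 245) = Mul(Add(-1, 343), 245) = Mul(342, 245) = 83790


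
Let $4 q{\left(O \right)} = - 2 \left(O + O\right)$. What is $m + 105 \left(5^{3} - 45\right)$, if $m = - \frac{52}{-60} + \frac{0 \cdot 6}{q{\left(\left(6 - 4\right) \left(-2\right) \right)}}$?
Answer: $\frac{126013}{15} \approx 8400.9$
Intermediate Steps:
$q{\left(O \right)} = - O$ ($q{\left(O \right)} = \frac{\left(-2\right) \left(O + O\right)}{4} = \frac{\left(-2\right) 2 O}{4} = \frac{\left(-4\right) O}{4} = - O$)
$m = \frac{13}{15}$ ($m = - \frac{52}{-60} + \frac{0 \cdot 6}{\left(-1\right) \left(6 - 4\right) \left(-2\right)} = \left(-52\right) \left(- \frac{1}{60}\right) + \frac{0}{\left(-1\right) 2 \left(-2\right)} = \frac{13}{15} + \frac{0}{\left(-1\right) \left(-4\right)} = \frac{13}{15} + \frac{0}{4} = \frac{13}{15} + 0 \cdot \frac{1}{4} = \frac{13}{15} + 0 = \frac{13}{15} \approx 0.86667$)
$m + 105 \left(5^{3} - 45\right) = \frac{13}{15} + 105 \left(5^{3} - 45\right) = \frac{13}{15} + 105 \left(125 - 45\right) = \frac{13}{15} + 105 \cdot 80 = \frac{13}{15} + 8400 = \frac{126013}{15}$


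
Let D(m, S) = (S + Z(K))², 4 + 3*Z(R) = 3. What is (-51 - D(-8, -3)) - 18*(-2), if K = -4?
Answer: -235/9 ≈ -26.111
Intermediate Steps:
Z(R) = -⅓ (Z(R) = -4/3 + (⅓)*3 = -4/3 + 1 = -⅓)
D(m, S) = (-⅓ + S)² (D(m, S) = (S - ⅓)² = (-⅓ + S)²)
(-51 - D(-8, -3)) - 18*(-2) = (-51 - (-1 + 3*(-3))²/9) - 18*(-2) = (-51 - (-1 - 9)²/9) + 36 = (-51 - (-10)²/9) + 36 = (-51 - 100/9) + 36 = -559/9 + 36 = -235/9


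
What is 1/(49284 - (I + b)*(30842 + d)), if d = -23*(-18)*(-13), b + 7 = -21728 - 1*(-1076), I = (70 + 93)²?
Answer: -1/150419316 ≈ -6.6481e-9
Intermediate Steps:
I = 26569 (I = 163² = 26569)
b = -20659 (b = -7 + (-21728 - 1*(-1076)) = -7 + (-21728 + 1076) = -7 - 20652 = -20659)
d = -5382 (d = 414*(-13) = -5382)
1/(49284 - (I + b)*(30842 + d)) = 1/(49284 - (26569 - 20659)*(30842 - 5382)) = 1/(49284 - 5910*25460) = 1/(49284 - 1*150468600) = 1/(49284 - 150468600) = 1/(-150419316) = -1/150419316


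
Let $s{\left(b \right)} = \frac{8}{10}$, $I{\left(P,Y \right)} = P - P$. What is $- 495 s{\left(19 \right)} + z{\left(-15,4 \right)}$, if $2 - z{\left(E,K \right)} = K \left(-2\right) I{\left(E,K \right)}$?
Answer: $-394$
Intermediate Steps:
$I{\left(P,Y \right)} = 0$
$z{\left(E,K \right)} = 2$ ($z{\left(E,K \right)} = 2 - K \left(-2\right) 0 = 2 - - 2 K 0 = 2 - 0 = 2 + 0 = 2$)
$s{\left(b \right)} = \frac{4}{5}$ ($s{\left(b \right)} = 8 \cdot \frac{1}{10} = \frac{4}{5}$)
$- 495 s{\left(19 \right)} + z{\left(-15,4 \right)} = \left(-495\right) \frac{4}{5} + 2 = -396 + 2 = -394$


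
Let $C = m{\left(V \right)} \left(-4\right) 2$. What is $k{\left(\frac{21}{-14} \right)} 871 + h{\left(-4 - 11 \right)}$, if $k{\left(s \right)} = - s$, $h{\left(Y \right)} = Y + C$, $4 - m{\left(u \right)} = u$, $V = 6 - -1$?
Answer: $\frac{2631}{2} \approx 1315.5$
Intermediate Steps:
$V = 7$ ($V = 6 + 1 = 7$)
$m{\left(u \right)} = 4 - u$
$C = 24$ ($C = \left(4 - 7\right) \left(-4\right) 2 = \left(-3\right) \left(-4\right) 2 = 12 \cdot 2 = 24$)
$h{\left(Y \right)} = 24 + Y$ ($h{\left(Y \right)} = Y + 24 = 24 + Y$)
$k{\left(\frac{21}{-14} \right)} 871 + h{\left(-4 - 11 \right)} = - \frac{21}{-14} \cdot 871 + \left(24 - 15\right) = - \frac{21 \left(-1\right)}{14} \cdot 871 + \left(24 - 15\right) = \left(-1\right) \left(- \frac{3}{2}\right) 871 + 9 = \frac{3}{2} \cdot 871 + 9 = \frac{2613}{2} + 9 = \frac{2631}{2}$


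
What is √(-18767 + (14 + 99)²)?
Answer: I*√5998 ≈ 77.447*I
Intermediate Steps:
√(-18767 + (14 + 99)²) = √(-18767 + 113²) = √(-18767 + 12769) = √(-5998) = I*√5998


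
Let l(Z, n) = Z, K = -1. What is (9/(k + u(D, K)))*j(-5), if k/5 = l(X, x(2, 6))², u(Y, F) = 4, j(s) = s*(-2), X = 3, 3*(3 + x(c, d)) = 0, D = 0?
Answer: 90/49 ≈ 1.8367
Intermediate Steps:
x(c, d) = -3 (x(c, d) = -3 + (⅓)*0 = -3 + 0 = -3)
j(s) = -2*s
k = 45 (k = 5*3² = 5*9 = 45)
(9/(k + u(D, K)))*j(-5) = (9/(45 + 4))*(-2*(-5)) = (9/49)*10 = 90/49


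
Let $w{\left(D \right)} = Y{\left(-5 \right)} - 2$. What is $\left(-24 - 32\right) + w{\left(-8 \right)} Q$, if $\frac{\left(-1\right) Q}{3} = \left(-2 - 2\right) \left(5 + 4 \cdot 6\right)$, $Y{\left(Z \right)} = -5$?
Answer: $-2492$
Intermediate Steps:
$Q = 348$ ($Q = - 3 \left(-2 - 2\right) \left(5 + 4 \cdot 6\right) = - 3 \left(- 4 \left(5 + 24\right)\right) = - 3 \left(\left(-4\right) 29\right) = \left(-3\right) \left(-116\right) = 348$)
$w{\left(D \right)} = -7$ ($w{\left(D \right)} = -5 - 2 = -7$)
$\left(-24 - 32\right) + w{\left(-8 \right)} Q = \left(-24 - 32\right) - 2436 = -56 - 2436 = -2492$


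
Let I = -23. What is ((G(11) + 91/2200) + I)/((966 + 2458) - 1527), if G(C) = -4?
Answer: -59309/4173400 ≈ -0.014211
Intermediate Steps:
((G(11) + 91/2200) + I)/((966 + 2458) - 1527) = ((-4 + 91/2200) - 23)/((966 + 2458) - 1527) = ((-4 + 91*(1/2200)) - 23)/(3424 - 1527) = ((-4 + 91/2200) - 23)/1897 = (-8709/2200 - 23)*(1/1897) = -59309/2200*1/1897 = -59309/4173400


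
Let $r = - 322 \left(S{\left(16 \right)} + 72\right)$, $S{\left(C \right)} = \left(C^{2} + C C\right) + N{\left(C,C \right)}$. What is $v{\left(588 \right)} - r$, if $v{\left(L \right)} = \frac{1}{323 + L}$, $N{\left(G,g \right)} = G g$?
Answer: $\frac{246407281}{911} \approx 2.7048 \cdot 10^{5}$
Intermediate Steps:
$S{\left(C \right)} = 3 C^{2}$ ($S{\left(C \right)} = \left(C^{2} + C C\right) + C C = \left(C^{2} + C^{2}\right) + C^{2} = 2 C^{2} + C^{2} = 3 C^{2}$)
$r = -270480$ ($r = - 322 \left(3 \cdot 16^{2} + 72\right) = - 322 \left(3 \cdot 256 + 72\right) = - 322 \left(768 + 72\right) = \left(-322\right) 840 = -270480$)
$v{\left(588 \right)} - r = \frac{1}{323 + 588} - -270480 = \frac{1}{911} + 270480 = \frac{246407281}{911}$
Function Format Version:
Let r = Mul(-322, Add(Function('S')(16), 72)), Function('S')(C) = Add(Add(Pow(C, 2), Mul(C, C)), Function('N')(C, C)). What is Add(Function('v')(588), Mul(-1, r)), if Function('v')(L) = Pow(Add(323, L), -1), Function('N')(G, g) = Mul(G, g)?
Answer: Rational(246407281, 911) ≈ 2.7048e+5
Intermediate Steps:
Function('S')(C) = Mul(3, Pow(C, 2)) (Function('S')(C) = Add(Add(Pow(C, 2), Mul(C, C)), Mul(C, C)) = Add(Add(Pow(C, 2), Pow(C, 2)), Pow(C, 2)) = Add(Mul(2, Pow(C, 2)), Pow(C, 2)) = Mul(3, Pow(C, 2)))
r = -270480 (r = Mul(-322, Add(Mul(3, Pow(16, 2)), 72)) = Mul(-322, Add(Mul(3, 256), 72)) = Mul(-322, Add(768, 72)) = Mul(-322, 840) = -270480)
Add(Function('v')(588), Mul(-1, r)) = Add(Pow(Add(323, 588), -1), Mul(-1, -270480)) = Add(Pow(911, -1), 270480) = Add(Rational(1, 911), 270480) = Rational(246407281, 911)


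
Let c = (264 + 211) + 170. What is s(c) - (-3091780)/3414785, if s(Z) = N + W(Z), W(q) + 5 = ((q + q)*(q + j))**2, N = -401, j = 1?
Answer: 474283282609247014/682957 ≈ 6.9446e+11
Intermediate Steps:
c = 645 (c = 475 + 170 = 645)
W(q) = -5 + 4*q**2*(1 + q)**2 (W(q) = -5 + ((q + q)*(q + 1))**2 = -5 + ((2*q)*(1 + q))**2 = -5 + (2*q*(1 + q))**2 = -5 + 4*q**2*(1 + q)**2)
s(Z) = -406 + 4*Z**2*(1 + Z)**2 (s(Z) = -401 + (-5 + 4*Z**2*(1 + Z)**2) = -406 + 4*Z**2*(1 + Z)**2)
s(c) - (-3091780)/3414785 = (-406 + 4*645**2*(1 + 645)**2) - (-3091780)/3414785 = (-406 + 4*416025*646**2) - (-3091780)/3414785 = (-406 + 4*416025*417316) - 1*(-618356/682957) = (-406 + 694455555600) + 618356/682957 = 694455555194 + 618356/682957 = 474283282609247014/682957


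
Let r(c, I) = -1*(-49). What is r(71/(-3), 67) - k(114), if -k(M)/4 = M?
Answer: 505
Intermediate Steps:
k(M) = -4*M
r(c, I) = 49
r(71/(-3), 67) - k(114) = 49 - (-4)*114 = 49 - 1*(-456) = 49 + 456 = 505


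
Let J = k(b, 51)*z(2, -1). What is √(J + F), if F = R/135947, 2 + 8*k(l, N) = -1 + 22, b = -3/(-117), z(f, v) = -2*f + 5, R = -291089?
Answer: √69137478214/543788 ≈ 0.48353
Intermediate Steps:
z(f, v) = 5 - 2*f
b = 1/39 (b = -3*(-1/117) = 1/39 ≈ 0.025641)
k(l, N) = 19/8 (k(l, N) = -¼ + (-1 + 22)/8 = -¼ + (⅛)*21 = -¼ + 21/8 = 19/8)
F = -291089/135947 ≈ -2.1412
J = 19/8 (J = 19*(5 - 2*2)/8 = 19*(5 - 4)/8 = (19/8)*1 = 19/8 ≈ 2.3750)
√(J + F) = √(19/8 - 291089/135947) = √(254281/1087576) = √69137478214/543788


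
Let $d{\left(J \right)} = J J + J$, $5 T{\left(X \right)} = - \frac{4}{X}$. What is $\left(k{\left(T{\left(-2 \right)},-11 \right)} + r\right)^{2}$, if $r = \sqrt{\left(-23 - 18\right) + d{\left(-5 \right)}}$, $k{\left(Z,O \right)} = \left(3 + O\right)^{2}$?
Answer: $\left(64 + i \sqrt{21}\right)^{2} \approx 4075.0 + 586.57 i$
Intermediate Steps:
$T{\left(X \right)} = - \frac{4}{5 X}$ ($T{\left(X \right)} = \frac{\left(-4\right) \frac{1}{X}}{5} = - \frac{4}{5 X}$)
$d{\left(J \right)} = J + J^{2}$ ($d{\left(J \right)} = J^{2} + J = J + J^{2}$)
$r = i \sqrt{21}$ ($r = \sqrt{\left(-23 - 18\right) - 5 \left(1 - 5\right)} = \sqrt{-41 - -20} = \sqrt{-41 + 20} = \sqrt{-21} = i \sqrt{21} \approx 4.5826 i$)
$\left(k{\left(T{\left(-2 \right)},-11 \right)} + r\right)^{2} = \left(\left(3 - 11\right)^{2} + i \sqrt{21}\right)^{2} = \left(\left(-8\right)^{2} + i \sqrt{21}\right)^{2} = \left(64 + i \sqrt{21}\right)^{2}$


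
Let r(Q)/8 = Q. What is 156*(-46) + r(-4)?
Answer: -7208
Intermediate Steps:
r(Q) = 8*Q
156*(-46) + r(-4) = 156*(-46) + 8*(-4) = -7176 - 32 = -7208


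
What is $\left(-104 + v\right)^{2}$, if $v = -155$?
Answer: $67081$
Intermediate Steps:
$\left(-104 + v\right)^{2} = \left(-104 - 155\right)^{2} = \left(-259\right)^{2} = 67081$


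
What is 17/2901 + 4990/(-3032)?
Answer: -7212223/4397916 ≈ -1.6399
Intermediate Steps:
17/2901 + 4990/(-3032) = 17*(1/2901) + 4990*(-1/3032) = 17/2901 - 2495/1516 = -7212223/4397916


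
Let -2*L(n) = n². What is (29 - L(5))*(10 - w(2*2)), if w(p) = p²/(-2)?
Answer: 747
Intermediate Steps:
L(n) = -n²/2
w(p) = -p²/2
(29 - L(5))*(10 - w(2*2)) = (29 - (-1)*5²/2)*(10 - (-1)*(2*2)²/2) = (29 - (-1)*25/2)*(10 - (-1)*4²/2) = (29 - 1*(-25/2))*(10 - (-1)*16/2) = (29 + 25/2)*(10 - 1*(-8)) = 83*(10 + 8)/2 = (83/2)*18 = 747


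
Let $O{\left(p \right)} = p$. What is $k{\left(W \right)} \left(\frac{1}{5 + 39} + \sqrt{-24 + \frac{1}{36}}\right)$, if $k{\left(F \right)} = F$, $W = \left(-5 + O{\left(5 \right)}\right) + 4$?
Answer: $\frac{1}{11} + \frac{2 i \sqrt{863}}{3} \approx 0.090909 + 19.585 i$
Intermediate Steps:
$W = 4$ ($W = \left(-5 + 5\right) + 4 = 0 + 4 = 4$)
$k{\left(W \right)} \left(\frac{1}{5 + 39} + \sqrt{-24 + \frac{1}{36}}\right) = 4 \left(\frac{1}{5 + 39} + \sqrt{-24 + \frac{1}{36}}\right) = 4 \left(\frac{1}{44} + \sqrt{-24 + \frac{1}{36}}\right) = 4 \left(\frac{1}{44} + \sqrt{- \frac{863}{36}}\right) = 4 \left(\frac{1}{44} + \frac{i \sqrt{863}}{6}\right) = \frac{1}{11} + \frac{2 i \sqrt{863}}{3}$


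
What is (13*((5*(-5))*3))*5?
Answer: -4875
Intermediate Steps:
(13*((5*(-5))*3))*5 = (13*(-25*3))*5 = (13*(-75))*5 = -975*5 = -4875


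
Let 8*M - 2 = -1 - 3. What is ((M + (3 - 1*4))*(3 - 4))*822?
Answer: 2055/2 ≈ 1027.5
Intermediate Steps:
M = -1/4 (M = 1/4 + (-1 - 3)/8 = 1/4 + (1/8)*(-4) = 1/4 - 1/2 = -1/4 ≈ -0.25000)
((M + (3 - 1*4))*(3 - 4))*822 = ((-1/4 + (3 - 1*4))*(3 - 4))*822 = ((-1/4 + (3 - 4))*(-1))*822 = ((-1/4 - 1)*(-1))*822 = -5/4*(-1)*822 = (5/4)*822 = 2055/2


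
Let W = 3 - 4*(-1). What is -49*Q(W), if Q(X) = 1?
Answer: -49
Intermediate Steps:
W = 7 (W = 3 + 4 = 7)
-49*Q(W) = -49*1 = -49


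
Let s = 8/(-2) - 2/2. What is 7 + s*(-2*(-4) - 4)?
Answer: -13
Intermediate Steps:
s = -5 (s = 8*(-½) - 2*½ = -4 - 1 = -5)
7 + s*(-2*(-4) - 4) = 7 - 5*(-2*(-4) - 4) = 7 - 5*(8 - 4) = 7 - 5*4 = 7 - 20 = -13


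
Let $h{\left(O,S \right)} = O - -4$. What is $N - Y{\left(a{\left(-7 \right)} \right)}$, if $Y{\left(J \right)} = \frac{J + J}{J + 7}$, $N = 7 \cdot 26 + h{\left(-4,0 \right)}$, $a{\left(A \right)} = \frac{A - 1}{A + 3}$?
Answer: $\frac{1634}{9} \approx 181.56$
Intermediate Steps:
$h{\left(O,S \right)} = 4 + O$ ($h{\left(O,S \right)} = O + 4 = 4 + O$)
$a{\left(A \right)} = \frac{-1 + A}{3 + A}$
$N = 182$ ($N = 7 \cdot 26 + \left(4 - 4\right) = 182 + 0 = 182$)
$Y{\left(J \right)} = \frac{2 J}{7 + J}$
$N - Y{\left(a{\left(-7 \right)} \right)} = 182 - \frac{2 \frac{-1 - 7}{3 - 7}}{7 + \frac{-1 - 7}{3 - 7}} = 182 - \frac{2 \frac{1}{-4} \left(-8\right)}{7 + \frac{1}{-4} \left(-8\right)} = 182 - \frac{2 \left(\left(- \frac{1}{4}\right) \left(-8\right)\right)}{7 - -2} = 182 - 2 \cdot 2 \frac{1}{7 + 2} = 182 - 2 \cdot 2 \cdot \frac{1}{9} = 182 - \frac{4}{9} = \frac{1634}{9}$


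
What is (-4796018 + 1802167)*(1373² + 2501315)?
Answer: -13132359755844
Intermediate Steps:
(-4796018 + 1802167)*(1373² + 2501315) = -2993851*(1885129 + 2501315) = -2993851*4386444 = -13132359755844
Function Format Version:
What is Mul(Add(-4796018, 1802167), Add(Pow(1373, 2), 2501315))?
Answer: -13132359755844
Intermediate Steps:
Mul(Add(-4796018, 1802167), Add(Pow(1373, 2), 2501315)) = Mul(-2993851, Add(1885129, 2501315)) = Mul(-2993851, 4386444) = -13132359755844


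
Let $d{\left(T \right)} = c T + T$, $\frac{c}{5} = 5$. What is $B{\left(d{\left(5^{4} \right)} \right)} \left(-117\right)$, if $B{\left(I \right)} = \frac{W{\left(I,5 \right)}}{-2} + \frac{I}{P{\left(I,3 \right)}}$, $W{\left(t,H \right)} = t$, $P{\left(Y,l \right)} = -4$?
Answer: $\frac{2851875}{2} \approx 1.4259 \cdot 10^{6}$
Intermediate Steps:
$c = 25$ ($c = 5 \cdot 5 = 25$)
$d{\left(T \right)} = 26 T$ ($d{\left(T \right)} = 25 T + T = 26 T$)
$B{\left(I \right)} = - \frac{3 I}{4}$ ($B{\left(I \right)} = \frac{I}{-2} + \frac{I}{-4} = I \left(- \frac{1}{2}\right) + I \left(- \frac{1}{4}\right) = - \frac{I}{2} - \frac{I}{4} = - \frac{3 I}{4}$)
$B{\left(d{\left(5^{4} \right)} \right)} \left(-117\right) = - \frac{3 \cdot 26 \cdot 5^{4}}{4} \left(-117\right) = - \frac{3 \cdot 26 \cdot 625}{4} \left(-117\right) = \left(- \frac{3}{4}\right) 16250 \left(-117\right) = \left(- \frac{24375}{2}\right) \left(-117\right) = \frac{2851875}{2}$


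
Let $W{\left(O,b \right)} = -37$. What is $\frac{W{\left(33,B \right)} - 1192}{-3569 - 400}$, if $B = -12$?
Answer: $\frac{1229}{3969} \approx 0.30965$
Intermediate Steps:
$\frac{W{\left(33,B \right)} - 1192}{-3569 - 400} = \frac{-37 - 1192}{-3569 - 400} = - \frac{1229}{-3969} = \left(-1229\right) \left(- \frac{1}{3969}\right) = \frac{1229}{3969}$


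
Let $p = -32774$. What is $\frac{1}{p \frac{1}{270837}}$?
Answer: $- \frac{38691}{4682} \approx -8.2638$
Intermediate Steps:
$\frac{1}{p \frac{1}{270837}} = \frac{1}{\left(-32774\right) \frac{1}{270837}} = \frac{1}{- \frac{4682}{38691}} = - \frac{38691}{4682}$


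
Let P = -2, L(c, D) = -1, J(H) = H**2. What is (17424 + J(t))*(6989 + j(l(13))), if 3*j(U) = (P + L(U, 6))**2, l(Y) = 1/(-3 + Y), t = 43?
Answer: 134756816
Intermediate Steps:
j(U) = 3 (j(U) = (-2 - 1)**2/3 = (1/3)*(-3)**2 = (1/3)*9 = 3)
(17424 + J(t))*(6989 + j(l(13))) = (17424 + 43**2)*(6989 + 3) = (17424 + 1849)*6992 = 19273*6992 = 134756816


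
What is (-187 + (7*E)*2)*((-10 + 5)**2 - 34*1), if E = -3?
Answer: 2061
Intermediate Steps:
(-187 + (7*E)*2)*((-10 + 5)**2 - 34*1) = (-187 + (7*(-3))*2)*((-10 + 5)**2 - 34*1) = (-187 - 21*2)*((-5)**2 - 34) = (-187 - 42)*(25 - 34) = -229*(-9) = 2061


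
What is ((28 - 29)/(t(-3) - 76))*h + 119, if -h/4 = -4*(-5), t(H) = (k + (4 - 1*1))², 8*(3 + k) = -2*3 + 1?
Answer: 570721/4839 ≈ 117.94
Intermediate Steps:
k = -29/8 (k = -3 + (-2*3 + 1)/8 = -3 + (-6 + 1)/8 = -3 + (⅛)*(-5) = -3 - 5/8 = -29/8 ≈ -3.6250)
t(H) = 25/64 (t(H) = (-29/8 + (4 - 1*1))² = (-29/8 + (4 - 1))² = (-29/8 + 3)² = (-5/8)² = 25/64)
h = -80 (h = -(-16)*(-5) = -4*20 = -80)
((28 - 29)/(t(-3) - 76))*h + 119 = ((28 - 29)/(25/64 - 76))*(-80) + 119 = -1/(-4839/64)*(-80) + 119 = -1*(-64/4839)*(-80) + 119 = (64/4839)*(-80) + 119 = -5120/4839 + 119 = 570721/4839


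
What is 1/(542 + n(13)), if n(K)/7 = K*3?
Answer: 1/815 ≈ 0.0012270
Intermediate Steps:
n(K) = 21*K (n(K) = 7*(K*3) = 7*(3*K) = 21*K)
1/(542 + n(13)) = 1/(542 + 21*13) = 1/(542 + 273) = 1/815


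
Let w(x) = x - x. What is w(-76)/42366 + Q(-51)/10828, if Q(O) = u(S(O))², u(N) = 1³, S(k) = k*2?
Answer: 1/10828 ≈ 9.2353e-5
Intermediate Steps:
S(k) = 2*k
w(x) = 0
u(N) = 1
Q(O) = 1 (Q(O) = 1² = 1)
w(-76)/42366 + Q(-51)/10828 = 0/42366 + 1/10828 = 0*(1/42366) + 1*(1/10828) = 0 + 1/10828 = 1/10828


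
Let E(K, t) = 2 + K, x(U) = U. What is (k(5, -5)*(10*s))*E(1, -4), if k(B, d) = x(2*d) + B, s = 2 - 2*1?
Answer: 0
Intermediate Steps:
s = 0 (s = 2 - 2 = 0)
k(B, d) = B + 2*d (k(B, d) = 2*d + B = B + 2*d)
(k(5, -5)*(10*s))*E(1, -4) = ((5 + 2*(-5))*(10*0))*(2 + 1) = ((5 - 10)*0)*3 = -5*0*3 = 0*3 = 0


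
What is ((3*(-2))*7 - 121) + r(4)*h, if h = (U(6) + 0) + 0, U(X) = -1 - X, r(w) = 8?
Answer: -219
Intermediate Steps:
h = -7 (h = ((-1 - 1*6) + 0) + 0 = ((-1 - 6) + 0) + 0 = (-7 + 0) + 0 = -7 + 0 = -7)
((3*(-2))*7 - 121) + r(4)*h = ((3*(-2))*7 - 121) + 8*(-7) = (-6*7 - 121) - 56 = (-42 - 121) - 56 = -163 - 56 = -219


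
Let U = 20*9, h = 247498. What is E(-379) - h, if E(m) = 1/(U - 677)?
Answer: -123006507/497 ≈ -2.4750e+5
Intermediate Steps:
U = 180
E(m) = -1/497 (E(m) = 1/(180 - 677) = 1/(-497) = -1/497)
E(-379) - h = -1/497 - 1*247498 = -1/497 - 247498 = -123006507/497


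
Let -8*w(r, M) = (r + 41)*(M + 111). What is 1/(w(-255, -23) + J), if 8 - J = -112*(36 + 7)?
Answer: 1/7178 ≈ 0.00013931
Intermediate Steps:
w(r, M) = -(41 + r)*(111 + M)/8 (w(r, M) = -(r + 41)*(M + 111)/8 = -(41 + r)*(111 + M)/8)
J = 4824 (J = 8 - (-112)*(36 + 7) = 8 - (-112)*43 = 8 - 1*(-4816) = 8 + 4816 = 4824)
1/(w(-255, -23) + J) = 1/((-4551/8 - 111/8*(-255) - 41/8*(-23) - ⅛*(-23)*(-255)) + 4824) = 1/((-4551/8 + 28305/8 + 943/8 - 5865/8) + 4824) = 1/(2354 + 4824) = 1/7178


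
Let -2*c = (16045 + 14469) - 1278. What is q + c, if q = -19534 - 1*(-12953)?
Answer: -21199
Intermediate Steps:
q = -6581 (q = -19534 + 12953 = -6581)
c = -14618 (c = -((16045 + 14469) - 1278)/2 = -(30514 - 1278)/2 = -½*29236 = -14618)
q + c = -6581 - 14618 = -21199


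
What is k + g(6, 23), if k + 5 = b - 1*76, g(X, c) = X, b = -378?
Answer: -453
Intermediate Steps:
k = -459 (k = -5 + (-378 - 1*76) = -5 + (-378 - 76) = -5 - 454 = -459)
k + g(6, 23) = -459 + 6 = -453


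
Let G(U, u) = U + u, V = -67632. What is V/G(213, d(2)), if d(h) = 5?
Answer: -33816/109 ≈ -310.24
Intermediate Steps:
V/G(213, d(2)) = -67632/(213 + 5) = -67632/218 = -67632*1/218 = -33816/109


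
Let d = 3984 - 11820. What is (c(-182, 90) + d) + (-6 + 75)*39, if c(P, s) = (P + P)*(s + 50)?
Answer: -56105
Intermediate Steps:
d = -7836
c(P, s) = 2*P*(50 + s) (c(P, s) = (2*P)*(50 + s) = 2*P*(50 + s))
(c(-182, 90) + d) + (-6 + 75)*39 = (2*(-182)*(50 + 90) - 7836) + (-6 + 75)*39 = (2*(-182)*140 - 7836) + 69*39 = (-50960 - 7836) + 2691 = -58796 + 2691 = -56105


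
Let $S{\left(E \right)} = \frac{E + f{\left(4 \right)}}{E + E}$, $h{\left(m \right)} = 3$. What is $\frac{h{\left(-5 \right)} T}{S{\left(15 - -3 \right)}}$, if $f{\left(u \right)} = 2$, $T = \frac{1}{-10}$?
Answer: $- \frac{27}{50} \approx -0.54$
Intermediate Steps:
$T = - \frac{1}{10} \approx -0.1$
$S{\left(E \right)} = \frac{2 + E}{2 E}$ ($S{\left(E \right)} = \frac{E + 2}{E + E} = \frac{2 + E}{2 E}$)
$\frac{h{\left(-5 \right)} T}{S{\left(15 - -3 \right)}} = \frac{3 \left(- \frac{1}{10}\right)}{\frac{1}{2} \frac{1}{15 - -3} \left(2 + \left(15 - -3\right)\right)} = - \frac{3}{10 \frac{2 + \left(15 + 3\right)}{2 \left(15 + 3\right)}} = - \frac{3}{10 \frac{2 + 18}{2 \cdot 18}} = - \frac{3}{10 \cdot \frac{1}{2} \cdot \frac{1}{18} \cdot 20} = - \frac{3}{10 \cdot \frac{5}{9}} = \left(- \frac{3}{10}\right) \frac{9}{5} = - \frac{27}{50}$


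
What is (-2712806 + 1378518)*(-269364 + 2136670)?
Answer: -2491523988128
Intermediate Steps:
(-2712806 + 1378518)*(-269364 + 2136670) = -1334288*1867306 = -2491523988128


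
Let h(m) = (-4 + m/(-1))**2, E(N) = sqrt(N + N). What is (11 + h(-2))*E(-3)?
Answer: 15*I*sqrt(6) ≈ 36.742*I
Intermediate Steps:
E(N) = sqrt(2)*sqrt(N) (E(N) = sqrt(2*N) = sqrt(2)*sqrt(N))
h(m) = (-4 - m)**2 (h(m) = (-4 + m*(-1))**2 = (-4 - m)**2)
(11 + h(-2))*E(-3) = (11 + (4 - 2)**2)*(sqrt(2)*sqrt(-3)) = (11 + 2**2)*(sqrt(2)*(I*sqrt(3))) = (11 + 4)*(I*sqrt(6)) = 15*(I*sqrt(6)) = 15*I*sqrt(6)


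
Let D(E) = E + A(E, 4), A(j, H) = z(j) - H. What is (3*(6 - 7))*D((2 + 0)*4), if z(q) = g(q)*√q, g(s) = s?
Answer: -12 - 48*√2 ≈ -79.882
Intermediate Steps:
z(q) = q^(3/2) (z(q) = q*√q = q^(3/2))
A(j, H) = j^(3/2) - H
D(E) = -4 + E + E^(3/2) (D(E) = E + (E^(3/2) - 1*4) = E + (E^(3/2) - 4) = E + (-4 + E^(3/2)) = -4 + E + E^(3/2))
(3*(6 - 7))*D((2 + 0)*4) = (3*(6 - 7))*(-4 + (2 + 0)*4 + ((2 + 0)*4)^(3/2)) = (3*(-1))*(-4 + 2*4 + (2*4)^(3/2)) = -3*(-4 + 8 + 8^(3/2)) = -3*(-4 + 8 + 16*√2) = -3*(4 + 16*√2) = -12 - 48*√2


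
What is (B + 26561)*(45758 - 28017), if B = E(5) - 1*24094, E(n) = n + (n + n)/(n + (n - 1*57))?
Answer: 2061042934/47 ≈ 4.3852e+7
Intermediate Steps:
E(n) = n + 2*n/(-57 + 2*n) (E(n) = n + (2*n)/(n + (n - 57)) = n + (2*n)/(n + (-57 + n)) = n + (2*n)/(-57 + 2*n) = n + 2*n/(-57 + 2*n))
B = -1132193/47 (B = 5*(-55 + 2*5)/(-57 + 2*5) - 1*24094 = 5*(-55 + 10)/(-57 + 10) - 24094 = 5*(-45)/(-47) - 24094 = 5*(-1/47)*(-45) - 24094 = 225/47 - 24094 = -1132193/47 ≈ -24089.)
(B + 26561)*(45758 - 28017) = (-1132193/47 + 26561)*(45758 - 28017) = (116174/47)*17741 = 2061042934/47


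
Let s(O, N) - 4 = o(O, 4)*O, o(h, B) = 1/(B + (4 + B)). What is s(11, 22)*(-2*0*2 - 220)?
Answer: -3245/3 ≈ -1081.7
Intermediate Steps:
o(h, B) = 1/(4 + 2*B)
s(O, N) = 4 + O/12 (s(O, N) = 4 + (1/(2*(2 + 4)))*O = 4 + ((½)/6)*O = 4 + ((½)*(⅙))*O = 4 + O/12)
s(11, 22)*(-2*0*2 - 220) = (4 + (1/12)*11)*(-2*0*2 - 220) = (4 + 11/12)*(0*2 - 220) = 59*(0 - 220)/12 = (59/12)*(-220) = -3245/3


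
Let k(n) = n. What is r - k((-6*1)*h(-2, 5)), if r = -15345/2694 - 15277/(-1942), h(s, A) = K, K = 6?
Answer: 16641598/435979 ≈ 38.171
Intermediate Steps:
h(s, A) = 6
r = 946354/435979 (r = -15345*1/2694 - 15277*(-1/1942) = -5115/898 + 15277/1942 = 946354/435979 ≈ 2.1706)
r - k((-6*1)*h(-2, 5)) = 946354/435979 - (-6*1)*6 = 946354/435979 - (-6)*6 = 946354/435979 - 1*(-36) = 946354/435979 + 36 = 16641598/435979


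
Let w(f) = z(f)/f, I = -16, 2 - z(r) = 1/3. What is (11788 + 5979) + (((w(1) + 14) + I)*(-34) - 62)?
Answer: 53149/3 ≈ 17716.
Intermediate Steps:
z(r) = 5/3 (z(r) = 2 - 1/3 = 5/3)
w(f) = 5/(3*f)
(11788 + 5979) + (((w(1) + 14) + I)*(-34) - 62) = (11788 + 5979) + ((((5/3)/1 + 14) - 16)*(-34) - 62) = 17767 + ((((5/3)*1 + 14) - 16)*(-34) - 62) = 17767 + (((5/3 + 14) - 16)*(-34) - 62) = 17767 + ((47/3 - 16)*(-34) - 62) = 17767 + (-1/3*(-34) - 62) = 17767 + (34/3 - 62) = 17767 - 152/3 = 53149/3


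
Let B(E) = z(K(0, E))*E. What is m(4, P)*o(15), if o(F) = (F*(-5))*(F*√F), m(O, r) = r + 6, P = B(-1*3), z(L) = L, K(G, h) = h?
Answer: -16875*√15 ≈ -65357.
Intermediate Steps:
B(E) = E² (B(E) = E*E = E²)
P = 9 (P = (-1*3)² = (-3)² = 9)
m(O, r) = 6 + r
o(F) = -5*F^(5/2) (o(F) = (-5*F)*F^(3/2) = -5*F^(5/2))
m(4, P)*o(15) = (6 + 9)*(-1125*√15) = 15*(-1125*√15) = -16875*√15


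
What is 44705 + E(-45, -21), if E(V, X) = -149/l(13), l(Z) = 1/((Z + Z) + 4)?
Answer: 40235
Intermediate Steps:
l(Z) = 1/(4 + 2*Z) (l(Z) = 1/(2*Z + 4) = 1/(4 + 2*Z))
E(V, X) = -4470 (E(V, X) = -149/(1/(2*(2 + 13))) = -149/((½)/15) = -149/((½)*(1/15)) = -149/1/30 = -149*30 = -4470)
44705 + E(-45, -21) = 44705 - 4470 = 40235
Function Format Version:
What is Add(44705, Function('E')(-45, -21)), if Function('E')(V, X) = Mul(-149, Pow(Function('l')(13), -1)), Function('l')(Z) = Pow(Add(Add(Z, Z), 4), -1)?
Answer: 40235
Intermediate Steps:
Function('l')(Z) = Pow(Add(4, Mul(2, Z)), -1) (Function('l')(Z) = Pow(Add(Mul(2, Z), 4), -1) = Pow(Add(4, Mul(2, Z)), -1))
Function('E')(V, X) = -4470 (Function('E')(V, X) = Mul(-149, Pow(Mul(Rational(1, 2), Pow(Add(2, 13), -1)), -1)) = Mul(-149, Pow(Mul(Rational(1, 2), Pow(15, -1)), -1)) = Mul(-149, Pow(Mul(Rational(1, 2), Rational(1, 15)), -1)) = Mul(-149, Pow(Rational(1, 30), -1)) = Mul(-149, 30) = -4470)
Add(44705, Function('E')(-45, -21)) = Add(44705, -4470) = 40235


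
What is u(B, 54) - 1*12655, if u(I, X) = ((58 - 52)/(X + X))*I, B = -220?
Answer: -114005/9 ≈ -12667.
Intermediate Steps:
u(I, X) = 3*I/X (u(I, X) = (6/((2*X)))*I = (6*(1/(2*X)))*I = (3/X)*I = 3*I/X)
u(B, 54) - 1*12655 = 3*(-220)/54 - 1*12655 = 3*(-220)*(1/54) - 12655 = -110/9 - 12655 = -114005/9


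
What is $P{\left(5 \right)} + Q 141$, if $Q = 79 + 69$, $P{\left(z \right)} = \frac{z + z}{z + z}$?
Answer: $20869$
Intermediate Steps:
$P{\left(z \right)} = 1$ ($P{\left(z \right)} = \frac{2 z}{2 z} = 2 z \frac{1}{2 z} = 1$)
$Q = 148$
$P{\left(5 \right)} + Q 141 = 1 + 148 \cdot 141 = 1 + 20868 = 20869$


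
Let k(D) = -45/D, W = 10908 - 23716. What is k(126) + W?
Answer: -179317/14 ≈ -12808.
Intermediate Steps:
W = -12808
k(126) + W = -45/126 - 12808 = -45*1/126 - 12808 = -5/14 - 12808 = -179317/14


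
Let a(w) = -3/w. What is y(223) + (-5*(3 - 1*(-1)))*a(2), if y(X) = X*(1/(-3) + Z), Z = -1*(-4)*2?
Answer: 5219/3 ≈ 1739.7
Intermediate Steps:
Z = 8 (Z = 4*2 = 8)
y(X) = 23*X/3 (y(X) = X*(1/(-3) + 8) = X*(-⅓ + 8) = X*(23/3) = 23*X/3)
y(223) + (-5*(3 - 1*(-1)))*a(2) = (23/3)*223 + (-5*(3 - 1*(-1)))*(-3/2) = 5129/3 + (-5*(3 + 1))*(-3*½) = 5129/3 - 5*4*(-3/2) = 5129/3 - 20*(-3/2) = 5129/3 + 30 = 5219/3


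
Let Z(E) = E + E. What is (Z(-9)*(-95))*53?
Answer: 90630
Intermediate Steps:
Z(E) = 2*E
(Z(-9)*(-95))*53 = ((2*(-9))*(-95))*53 = -18*(-95)*53 = 1710*53 = 90630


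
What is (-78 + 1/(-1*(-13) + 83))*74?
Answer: -277019/48 ≈ -5771.2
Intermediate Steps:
(-78 + 1/(-1*(-13) + 83))*74 = (-78 + 1/(13 + 83))*74 = (-78 + 1/96)*74 = -7487/96*74 = -277019/48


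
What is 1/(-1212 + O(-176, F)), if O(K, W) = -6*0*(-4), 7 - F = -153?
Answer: -1/1212 ≈ -0.00082508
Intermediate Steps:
F = 160 (F = 7 - 1*(-153) = 7 + 153 = 160)
O(K, W) = 0 (O(K, W) = 0*(-4) = 0)
1/(-1212 + O(-176, F)) = 1/(-1212 + 0) = 1/(-1212) = -1/1212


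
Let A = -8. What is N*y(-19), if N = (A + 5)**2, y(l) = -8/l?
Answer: 72/19 ≈ 3.7895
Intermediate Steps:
N = 9 (N = (-8 + 5)**2 = (-3)**2 = 9)
N*y(-19) = 9*(-8/(-19)) = 9*(-8*(-1/19)) = 9*(8/19) = 72/19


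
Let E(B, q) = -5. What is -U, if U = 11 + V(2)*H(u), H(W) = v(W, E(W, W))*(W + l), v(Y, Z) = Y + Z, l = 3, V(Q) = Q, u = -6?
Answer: -77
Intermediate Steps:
H(W) = (-5 + W)*(3 + W) (H(W) = (W - 5)*(W + 3) = (-5 + W)*(3 + W))
U = 77 (U = 11 + 2*((-5 - 6)*(3 - 6)) = 11 + 2*(-11*(-3)) = 11 + 2*33 = 11 + 66 = 77)
-U = -1*77 = -77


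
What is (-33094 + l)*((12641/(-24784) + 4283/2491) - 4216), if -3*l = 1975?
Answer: 26347911302817091/185210832 ≈ 1.4226e+8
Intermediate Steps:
l = -1975/3 (l = -⅓*1975 = -1975/3 ≈ -658.33)
(-33094 + l)*((12641/(-24784) + 4283/2491) - 4216) = (-33094 - 1975/3)*((12641/(-24784) + 4283/2491) - 4216) = -101257*((12641*(-1/24784) + 4283*(1/2491)) - 4216)/3 = -101257*((-12641/24784 + 4283/2491) - 4216)/3 = -101257*(74661141/61736944 - 4216)/3 = -101257/3*(-260208294763/61736944) = 26347911302817091/185210832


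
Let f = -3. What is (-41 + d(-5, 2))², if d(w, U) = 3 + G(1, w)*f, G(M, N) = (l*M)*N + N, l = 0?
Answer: 529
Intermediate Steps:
G(M, N) = N (G(M, N) = (0*M)*N + N = 0*N + N = 0 + N = N)
d(w, U) = 3 - 3*w (d(w, U) = 3 + w*(-3) = 3 - 3*w)
(-41 + d(-5, 2))² = (-41 + (3 - 3*(-5)))² = (-41 + (3 + 15))² = (-41 + 18)² = (-23)² = 529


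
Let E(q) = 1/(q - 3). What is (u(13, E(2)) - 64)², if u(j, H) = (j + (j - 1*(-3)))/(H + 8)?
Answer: 175561/49 ≈ 3582.9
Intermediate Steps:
E(q) = 1/(-3 + q)
u(j, H) = (3 + 2*j)/(8 + H) (u(j, H) = (j + (j + 3))/(8 + H) = (j + (3 + j))/(8 + H) = (3 + 2*j)/(8 + H))
(u(13, E(2)) - 64)² = ((3 + 2*13)/(8 + 1/(-3 + 2)) - 64)² = ((3 + 26)/(8 + 1/(-1)) - 64)² = (29/(8 - 1) - 64)² = (29/7 - 64)² = (-419/7)² = 175561/49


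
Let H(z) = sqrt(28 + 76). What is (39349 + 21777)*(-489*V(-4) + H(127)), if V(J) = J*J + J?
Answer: -358687368 + 122252*sqrt(26) ≈ -3.5806e+8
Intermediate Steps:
H(z) = 2*sqrt(26) (H(z) = sqrt(104) = 2*sqrt(26))
V(J) = J + J**2 (V(J) = J**2 + J = J + J**2)
(39349 + 21777)*(-489*V(-4) + H(127)) = (39349 + 21777)*(-(-1956)*(1 - 4) + 2*sqrt(26)) = 61126*(-(-1956)*(-3) + 2*sqrt(26)) = 61126*(-489*12 + 2*sqrt(26)) = 61126*(-5868 + 2*sqrt(26)) = -358687368 + 122252*sqrt(26)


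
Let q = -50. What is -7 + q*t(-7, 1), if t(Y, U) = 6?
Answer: -307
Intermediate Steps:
-7 + q*t(-7, 1) = -7 - 50*6 = -7 - 300 = -307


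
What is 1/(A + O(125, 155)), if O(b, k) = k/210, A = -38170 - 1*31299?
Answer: -42/2917667 ≈ -1.4395e-5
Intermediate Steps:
A = -69469 (A = -38170 - 31299 = -69469)
O(b, k) = k/210 (O(b, k) = k*(1/210) = k/210)
1/(A + O(125, 155)) = 1/(-69469 + (1/210)*155) = 1/(-69469 + 31/42) = 1/(-2917667/42) = -42/2917667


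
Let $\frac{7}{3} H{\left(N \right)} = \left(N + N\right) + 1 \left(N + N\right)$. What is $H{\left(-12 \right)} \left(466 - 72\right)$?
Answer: $- \frac{56736}{7} \approx -8105.1$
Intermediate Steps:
$H{\left(N \right)} = \frac{12 N}{7}$ ($H{\left(N \right)} = \frac{3 \left(\left(N + N\right) + 1 \left(N + N\right)\right)}{7} = \frac{3 \left(2 N + 1 \cdot 2 N\right)}{7} = \frac{3 \left(2 N + 2 N\right)}{7} = \frac{3 \cdot 4 N}{7} = \frac{12 N}{7}$)
$H{\left(-12 \right)} \left(466 - 72\right) = \frac{12}{7} \left(-12\right) \left(466 - 72\right) = \left(- \frac{144}{7}\right) 394 = - \frac{56736}{7}$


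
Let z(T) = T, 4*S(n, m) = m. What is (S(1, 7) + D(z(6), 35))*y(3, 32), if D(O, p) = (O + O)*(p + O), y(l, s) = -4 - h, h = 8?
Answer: -5925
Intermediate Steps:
S(n, m) = m/4
y(l, s) = -12 (y(l, s) = -4 - 1*8 = -4 - 8 = -12)
D(O, p) = 2*O*(O + p) (D(O, p) = (2*O)*(O + p) = 2*O*(O + p))
(S(1, 7) + D(z(6), 35))*y(3, 32) = ((¼)*7 + 2*6*(6 + 35))*(-12) = (7/4 + 2*6*41)*(-12) = (7/4 + 492)*(-12) = (1975/4)*(-12) = -5925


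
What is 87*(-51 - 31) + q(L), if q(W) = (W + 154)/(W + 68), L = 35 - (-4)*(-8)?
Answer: -506357/71 ≈ -7131.8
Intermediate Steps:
L = 3 (L = 35 - 1*32 = 35 - 32 = 3)
q(W) = (154 + W)/(68 + W)
87*(-51 - 31) + q(L) = 87*(-51 - 31) + (154 + 3)/(68 + 3) = 87*(-82) + 157/71 = -7134 + (1/71)*157 = -7134 + 157/71 = -506357/71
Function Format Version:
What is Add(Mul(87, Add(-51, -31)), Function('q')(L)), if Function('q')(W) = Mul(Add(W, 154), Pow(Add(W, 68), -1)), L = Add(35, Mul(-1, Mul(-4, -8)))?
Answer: Rational(-506357, 71) ≈ -7131.8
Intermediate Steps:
L = 3 (L = Add(35, Mul(-1, 32)) = Add(35, -32) = 3)
Function('q')(W) = Mul(Pow(Add(68, W), -1), Add(154, W)) (Function('q')(W) = Mul(Add(154, W), Pow(Add(68, W), -1)) = Mul(Pow(Add(68, W), -1), Add(154, W)))
Add(Mul(87, Add(-51, -31)), Function('q')(L)) = Add(Mul(87, Add(-51, -31)), Mul(Pow(Add(68, 3), -1), Add(154, 3))) = Add(Mul(87, -82), Mul(Pow(71, -1), 157)) = Add(-7134, Mul(Rational(1, 71), 157)) = Add(-7134, Rational(157, 71)) = Rational(-506357, 71)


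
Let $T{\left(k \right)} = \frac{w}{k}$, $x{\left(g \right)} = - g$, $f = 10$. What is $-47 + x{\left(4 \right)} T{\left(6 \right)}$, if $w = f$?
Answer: $- \frac{161}{3} \approx -53.667$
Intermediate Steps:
$w = 10$
$T{\left(k \right)} = \frac{10}{k}$
$-47 + x{\left(4 \right)} T{\left(6 \right)} = -47 + \left(-1\right) 4 \cdot \frac{10}{6} = -47 - 4 \cdot 10 \cdot \frac{1}{6} = -47 - \frac{20}{3} = - \frac{161}{3}$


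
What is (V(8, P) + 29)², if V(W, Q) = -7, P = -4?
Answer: 484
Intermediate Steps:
(V(8, P) + 29)² = (-7 + 29)² = 22² = 484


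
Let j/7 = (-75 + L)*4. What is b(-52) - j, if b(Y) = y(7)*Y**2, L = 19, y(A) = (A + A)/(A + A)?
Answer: 4272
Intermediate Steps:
y(A) = 1 (y(A) = (2*A)/((2*A)) = (2*A)*(1/(2*A)) = 1)
j = -1568 (j = 7*((-75 + 19)*4) = 7*(-56*4) = 7*(-224) = -1568)
b(Y) = Y**2 (b(Y) = 1*Y**2 = Y**2)
b(-52) - j = (-52)**2 - 1*(-1568) = 2704 + 1568 = 4272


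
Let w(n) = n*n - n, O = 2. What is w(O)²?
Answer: 4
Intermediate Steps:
w(n) = n² - n
w(O)² = (2*(-1 + 2))² = (2*1)² = 2² = 4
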